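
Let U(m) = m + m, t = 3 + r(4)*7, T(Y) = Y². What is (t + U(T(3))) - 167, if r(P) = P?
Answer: -118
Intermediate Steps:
t = 31 (t = 3 + 4*7 = 3 + 28 = 31)
U(m) = 2*m
(t + U(T(3))) - 167 = (31 + 2*3²) - 167 = (31 + 2*9) - 167 = (31 + 18) - 167 = 49 - 167 = -118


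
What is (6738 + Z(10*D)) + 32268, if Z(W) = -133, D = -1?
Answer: 38873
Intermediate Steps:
(6738 + Z(10*D)) + 32268 = (6738 - 133) + 32268 = 6605 + 32268 = 38873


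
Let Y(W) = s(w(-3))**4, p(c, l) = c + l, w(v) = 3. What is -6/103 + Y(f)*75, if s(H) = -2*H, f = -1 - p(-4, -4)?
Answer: 10011594/103 ≈ 97200.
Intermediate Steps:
f = 7 (f = -1 - (-4 - 4) = -1 - 1*(-8) = -1 + 8 = 7)
Y(W) = 1296 (Y(W) = (-2*3)**4 = (-6)**4 = 1296)
-6/103 + Y(f)*75 = -6/103 + 1296*75 = -6*1/103 + 97200 = -6/103 + 97200 = 10011594/103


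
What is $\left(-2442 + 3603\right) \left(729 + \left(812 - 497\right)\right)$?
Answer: $1212084$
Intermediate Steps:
$\left(-2442 + 3603\right) \left(729 + \left(812 - 497\right)\right) = 1161 \left(729 + \left(812 - 497\right)\right) = 1161 \left(729 + 315\right) = 1161 \cdot 1044 = 1212084$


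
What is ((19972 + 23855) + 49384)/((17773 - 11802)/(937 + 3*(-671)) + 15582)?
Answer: 100295036/16760261 ≈ 5.9841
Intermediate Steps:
((19972 + 23855) + 49384)/((17773 - 11802)/(937 + 3*(-671)) + 15582) = (43827 + 49384)/(5971/(937 - 2013) + 15582) = 93211/(5971/(-1076) + 15582) = 93211/(5971*(-1/1076) + 15582) = 93211/(-5971/1076 + 15582) = 93211/(16760261/1076) = 93211*(1076/16760261) = 100295036/16760261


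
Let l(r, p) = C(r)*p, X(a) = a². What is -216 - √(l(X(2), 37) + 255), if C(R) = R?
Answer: -216 - √403 ≈ -236.07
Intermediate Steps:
l(r, p) = p*r (l(r, p) = r*p = p*r)
-216 - √(l(X(2), 37) + 255) = -216 - √(37*2² + 255) = -216 - √(37*4 + 255) = -216 - √(148 + 255) = -216 - √403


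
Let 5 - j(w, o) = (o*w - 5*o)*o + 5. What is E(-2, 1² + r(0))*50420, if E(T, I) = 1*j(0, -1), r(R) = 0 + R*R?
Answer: 252100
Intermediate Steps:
r(R) = R² (r(R) = 0 + R² = R²)
j(w, o) = -o*(-5*o + o*w) (j(w, o) = 5 - ((o*w - 5*o)*o + 5) = 5 - ((-5*o + o*w)*o + 5) = 5 - (o*(-5*o + o*w) + 5) = 5 - (5 + o*(-5*o + o*w)) = 5 + (-5 - o*(-5*o + o*w)) = -o*(-5*o + o*w))
E(T, I) = 5 (E(T, I) = 1*((-1)²*(5 - 1*0)) = 1*(1*(5 + 0)) = 1*(1*5) = 1*5 = 5)
E(-2, 1² + r(0))*50420 = 5*50420 = 252100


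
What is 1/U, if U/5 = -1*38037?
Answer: -1/190185 ≈ -5.2580e-6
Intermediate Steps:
U = -190185 (U = 5*(-1*38037) = 5*(-38037) = -190185)
1/U = 1/(-190185) = -1/190185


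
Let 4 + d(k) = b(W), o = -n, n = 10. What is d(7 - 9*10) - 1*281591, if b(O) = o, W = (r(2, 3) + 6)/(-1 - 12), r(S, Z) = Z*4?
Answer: -281605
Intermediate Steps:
r(S, Z) = 4*Z
W = -18/13 (W = (4*3 + 6)/(-1 - 12) = (12 + 6)/(-13) = 18*(-1/13) = -18/13 ≈ -1.3846)
o = -10 (o = -1*10 = -10)
b(O) = -10
d(k) = -14 (d(k) = -4 - 10 = -14)
d(7 - 9*10) - 1*281591 = -14 - 1*281591 = -14 - 281591 = -281605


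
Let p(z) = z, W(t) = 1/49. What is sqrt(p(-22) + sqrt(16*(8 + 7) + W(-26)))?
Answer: sqrt(-1078 + 7*sqrt(11761))/7 ≈ 2.551*I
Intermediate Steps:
W(t) = 1/49
sqrt(p(-22) + sqrt(16*(8 + 7) + W(-26))) = sqrt(-22 + sqrt(16*(8 + 7) + 1/49)) = sqrt(-22 + sqrt(16*15 + 1/49)) = sqrt(-22 + sqrt(240 + 1/49)) = sqrt(-22 + sqrt(11761/49)) = sqrt(-22 + sqrt(11761)/7)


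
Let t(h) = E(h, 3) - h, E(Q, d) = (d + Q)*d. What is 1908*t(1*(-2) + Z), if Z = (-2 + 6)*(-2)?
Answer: -20988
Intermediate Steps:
Z = -8 (Z = 4*(-2) = -8)
E(Q, d) = d*(Q + d) (E(Q, d) = (Q + d)*d = d*(Q + d))
t(h) = 9 + 2*h (t(h) = 3*(h + 3) - h = 3*(3 + h) - h = (9 + 3*h) - h = 9 + 2*h)
1908*t(1*(-2) + Z) = 1908*(9 + 2*(1*(-2) - 8)) = 1908*(9 + 2*(-2 - 8)) = 1908*(9 + 2*(-10)) = 1908*(9 - 20) = 1908*(-11) = -20988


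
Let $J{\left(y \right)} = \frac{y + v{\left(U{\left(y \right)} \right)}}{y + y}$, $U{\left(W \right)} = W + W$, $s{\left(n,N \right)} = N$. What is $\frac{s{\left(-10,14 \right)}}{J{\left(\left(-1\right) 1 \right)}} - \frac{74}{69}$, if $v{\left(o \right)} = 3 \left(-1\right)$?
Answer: $\frac{409}{69} \approx 5.9275$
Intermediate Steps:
$U{\left(W \right)} = 2 W$
$v{\left(o \right)} = -3$
$J{\left(y \right)} = \frac{-3 + y}{2 y}$ ($J{\left(y \right)} = \frac{y - 3}{y + y} = \frac{-3 + y}{2 y}$)
$\frac{s{\left(-10,14 \right)}}{J{\left(\left(-1\right) 1 \right)}} - \frac{74}{69} = \frac{14}{\frac{1}{2} \frac{1}{\left(-1\right) 1} \left(-3 - 1\right)} - \frac{74}{69} = \frac{14}{\frac{1}{2} \frac{1}{-1} \left(-3 - 1\right)} - \frac{74}{69} = \frac{14}{\frac{1}{2} \left(-1\right) \left(-4\right)} - \frac{74}{69} = \frac{14}{2} - \frac{74}{69} = 14 \cdot \frac{1}{2} - \frac{74}{69} = 7 - \frac{74}{69} = \frac{409}{69}$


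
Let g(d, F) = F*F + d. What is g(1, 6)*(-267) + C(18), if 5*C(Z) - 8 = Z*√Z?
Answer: -49387/5 + 54*√2/5 ≈ -9862.1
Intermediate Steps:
C(Z) = 8/5 + Z^(3/2)/5 (C(Z) = 8/5 + (Z*√Z)/5 = 8/5 + Z^(3/2)/5)
g(d, F) = d + F² (g(d, F) = F² + d = d + F²)
g(1, 6)*(-267) + C(18) = (1 + 6²)*(-267) + (8/5 + 18^(3/2)/5) = (1 + 36)*(-267) + (8/5 + (54*√2)/5) = 37*(-267) + (8/5 + 54*√2/5) = -9879 + (8/5 + 54*√2/5) = -49387/5 + 54*√2/5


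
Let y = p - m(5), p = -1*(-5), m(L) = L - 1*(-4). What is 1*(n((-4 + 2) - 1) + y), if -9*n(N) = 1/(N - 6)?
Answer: -323/81 ≈ -3.9877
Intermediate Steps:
m(L) = 4 + L (m(L) = L + 4 = 4 + L)
p = 5
y = -4 (y = 5 - (4 + 5) = 5 - 1*9 = 5 - 9 = -4)
n(N) = -1/(9*(-6 + N)) (n(N) = -1/(9*(N - 6)) = -1/(9*(-6 + N)))
1*(n((-4 + 2) - 1) + y) = 1*(-1/(-54 + 9*((-4 + 2) - 1)) - 4) = 1*(-1/(-54 + 9*(-2 - 1)) - 4) = 1*(-1/(-54 + 9*(-3)) - 4) = 1*(-1/(-54 - 27) - 4) = 1*(-1/(-81) - 4) = 1*(-1*(-1/81) - 4) = 1*(1/81 - 4) = 1*(-323/81) = -323/81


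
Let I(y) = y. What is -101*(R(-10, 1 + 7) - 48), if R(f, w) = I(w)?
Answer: 4040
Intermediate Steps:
R(f, w) = w
-101*(R(-10, 1 + 7) - 48) = -101*((1 + 7) - 48) = -101*(8 - 48) = -101*(-40) = 4040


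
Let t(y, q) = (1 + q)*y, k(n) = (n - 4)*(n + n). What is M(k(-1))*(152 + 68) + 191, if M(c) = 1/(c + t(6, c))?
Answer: 3684/19 ≈ 193.89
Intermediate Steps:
k(n) = 2*n*(-4 + n) (k(n) = (-4 + n)*(2*n) = 2*n*(-4 + n))
t(y, q) = y*(1 + q)
M(c) = 1/(6 + 7*c) (M(c) = 1/(c + 6*(1 + c)) = 1/(c + (6 + 6*c)) = 1/(6 + 7*c))
M(k(-1))*(152 + 68) + 191 = (152 + 68)/(6 + 7*(2*(-1)*(-4 - 1))) + 191 = 220/(6 + 7*(2*(-1)*(-5))) + 191 = 220/(6 + 7*10) + 191 = 220/(6 + 70) + 191 = 220/76 + 191 = (1/76)*220 + 191 = 55/19 + 191 = 3684/19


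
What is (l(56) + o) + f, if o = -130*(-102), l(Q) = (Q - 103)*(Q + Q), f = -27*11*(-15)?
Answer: 12451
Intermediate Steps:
f = 4455 (f = -297*(-15) = 4455)
l(Q) = 2*Q*(-103 + Q) (l(Q) = (-103 + Q)*(2*Q) = 2*Q*(-103 + Q))
o = 13260
(l(56) + o) + f = (2*56*(-103 + 56) + 13260) + 4455 = (2*56*(-47) + 13260) + 4455 = (-5264 + 13260) + 4455 = 7996 + 4455 = 12451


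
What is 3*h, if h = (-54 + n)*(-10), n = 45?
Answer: 270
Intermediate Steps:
h = 90 (h = (-54 + 45)*(-10) = -9*(-10) = 90)
3*h = 3*90 = 270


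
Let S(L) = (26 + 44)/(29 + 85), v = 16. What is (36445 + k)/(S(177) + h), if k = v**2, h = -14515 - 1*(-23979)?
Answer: 298851/77069 ≈ 3.8777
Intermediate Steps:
S(L) = 35/57 (S(L) = 70/114 = 70*(1/114) = 35/57)
h = 9464 (h = -14515 + 23979 = 9464)
k = 256 (k = 16**2 = 256)
(36445 + k)/(S(177) + h) = (36445 + 256)/(35/57 + 9464) = 36701/(539483/57) = 36701*(57/539483) = 298851/77069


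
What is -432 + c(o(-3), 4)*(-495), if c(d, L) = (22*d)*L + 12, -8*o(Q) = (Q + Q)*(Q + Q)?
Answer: 189648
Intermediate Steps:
o(Q) = -Q**2/2 (o(Q) = -(Q + Q)*(Q + Q)/8 = -2*Q*2*Q/8 = -Q**2/2)
c(d, L) = 12 + 22*L*d (c(d, L) = 22*L*d + 12 = 12 + 22*L*d)
-432 + c(o(-3), 4)*(-495) = -432 + (12 + 22*4*(-1/2*(-3)**2))*(-495) = -432 + (12 + 22*4*(-1/2*9))*(-495) = -432 + (12 + 22*4*(-9/2))*(-495) = -432 + (12 - 396)*(-495) = -432 - 384*(-495) = -432 + 190080 = 189648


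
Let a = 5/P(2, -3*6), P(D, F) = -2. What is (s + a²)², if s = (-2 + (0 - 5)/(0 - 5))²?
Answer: 841/16 ≈ 52.563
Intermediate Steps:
a = -5/2 (a = 5/(-2) = 5*(-½) = -5/2 ≈ -2.5000)
s = 1 (s = (-2 - 5/(-5))² = (-2 - 5*(-⅕))² = (-2 + 1)² = (-1)² = 1)
(s + a²)² = (1 + (-5/2)²)² = (1 + 25/4)² = (29/4)² = 841/16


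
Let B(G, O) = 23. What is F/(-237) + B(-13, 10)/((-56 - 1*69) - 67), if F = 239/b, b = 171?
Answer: -326003/2593728 ≈ -0.12569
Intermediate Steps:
F = 239/171 ≈ 1.3977
F/(-237) + B(-13, 10)/((-56 - 1*69) - 67) = (239/171)/(-237) + 23/((-56 - 1*69) - 67) = (239/171)*(-1/237) + 23/((-56 - 69) - 67) = -239/40527 + 23/(-125 - 67) = -239/40527 + 23/(-192) = -239/40527 + 23*(-1/192) = -239/40527 - 23/192 = -326003/2593728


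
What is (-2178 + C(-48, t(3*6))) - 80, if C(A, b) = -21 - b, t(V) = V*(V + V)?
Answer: -2927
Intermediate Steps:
t(V) = 2*V**2 (t(V) = V*(2*V) = 2*V**2)
(-2178 + C(-48, t(3*6))) - 80 = (-2178 + (-21 - 2*(3*6)**2)) - 80 = (-2178 + (-21 - 2*18**2)) - 80 = (-2178 + (-21 - 2*324)) - 80 = (-2178 + (-21 - 1*648)) - 80 = (-2178 + (-21 - 648)) - 80 = (-2178 - 669) - 80 = -2847 - 80 = -2927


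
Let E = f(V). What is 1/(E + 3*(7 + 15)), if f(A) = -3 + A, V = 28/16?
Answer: 4/259 ≈ 0.015444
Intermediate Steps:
V = 7/4 (V = 28*(1/16) = 7/4 ≈ 1.7500)
E = -5/4 (E = -3 + 7/4 = -5/4 ≈ -1.2500)
1/(E + 3*(7 + 15)) = 1/(-5/4 + 3*(7 + 15)) = 1/(-5/4 + 3*22) = 1/(-5/4 + 66) = 1/(259/4) = 4/259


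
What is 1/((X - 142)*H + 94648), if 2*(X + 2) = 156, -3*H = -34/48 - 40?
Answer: 12/1125029 ≈ 1.0666e-5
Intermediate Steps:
H = 977/72 (H = -(-34/48 - 40)/3 = -(-34*1/48 - 40)/3 = -(-17/24 - 40)/3 = -1/3*(-977/24) = 977/72 ≈ 13.569)
X = 76 (X = -2 + (1/2)*156 = -2 + 78 = 76)
1/((X - 142)*H + 94648) = 1/((76 - 142)*(977/72) + 94648) = 1/(-66*977/72 + 94648) = 1/(-10747/12 + 94648) = 1/(1125029/12) = 12/1125029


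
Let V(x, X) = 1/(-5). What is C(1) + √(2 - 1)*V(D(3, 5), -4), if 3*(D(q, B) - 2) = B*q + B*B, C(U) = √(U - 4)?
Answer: -⅕ + I*√3 ≈ -0.2 + 1.732*I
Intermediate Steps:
C(U) = √(-4 + U)
D(q, B) = 2 + B²/3 + B*q/3 (D(q, B) = 2 + (B*q + B*B)/3 = 2 + (B*q + B²)/3 = 2 + (B² + B*q)/3 = 2 + (B²/3 + B*q/3) = 2 + B²/3 + B*q/3)
V(x, X) = -⅕
C(1) + √(2 - 1)*V(D(3, 5), -4) = √(-4 + 1) + √(2 - 1)*(-⅕) = √(-3) + √1*(-⅕) = I*√3 + 1*(-⅕) = I*√3 - ⅕ = -⅕ + I*√3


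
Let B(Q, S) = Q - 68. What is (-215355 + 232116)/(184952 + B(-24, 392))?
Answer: 5587/61620 ≈ 0.090669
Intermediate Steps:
B(Q, S) = -68 + Q
(-215355 + 232116)/(184952 + B(-24, 392)) = (-215355 + 232116)/(184952 + (-68 - 24)) = 16761/(184952 - 92) = 16761/184860 = 16761*(1/184860) = 5587/61620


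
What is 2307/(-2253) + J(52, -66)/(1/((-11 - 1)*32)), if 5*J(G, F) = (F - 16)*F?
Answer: -1560738053/3755 ≈ -4.1564e+5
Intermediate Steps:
J(G, F) = F*(-16 + F)/5 (J(G, F) = ((F - 16)*F)/5 = ((-16 + F)*F)/5 = (F*(-16 + F))/5 = F*(-16 + F)/5)
2307/(-2253) + J(52, -66)/(1/((-11 - 1)*32)) = 2307/(-2253) + ((⅕)*(-66)*(-16 - 66))/(1/((-11 - 1)*32)) = 2307*(-1/2253) + ((⅕)*(-66)*(-82))/(1/(-12*32)) = -769/751 + 5412/(5*(1/(-384))) = -769/751 + 5412/(5*(-1/384)) = -769/751 + (5412/5)*(-384) = -769/751 - 2078208/5 = -1560738053/3755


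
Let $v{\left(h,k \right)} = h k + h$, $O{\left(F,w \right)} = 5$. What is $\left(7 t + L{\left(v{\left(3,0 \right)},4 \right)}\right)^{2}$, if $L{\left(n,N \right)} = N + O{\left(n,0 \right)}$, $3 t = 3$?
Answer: $256$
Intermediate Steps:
$t = 1$ ($t = \frac{1}{3} \cdot 3 = 1$)
$v{\left(h,k \right)} = h + h k$
$L{\left(n,N \right)} = 5 + N$ ($L{\left(n,N \right)} = N + 5 = 5 + N$)
$\left(7 t + L{\left(v{\left(3,0 \right)},4 \right)}\right)^{2} = \left(7 \cdot 1 + \left(5 + 4\right)\right)^{2} = \left(7 + 9\right)^{2} = 16^{2} = 256$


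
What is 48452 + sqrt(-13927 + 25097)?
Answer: 48452 + sqrt(11170) ≈ 48558.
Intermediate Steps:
48452 + sqrt(-13927 + 25097) = 48452 + sqrt(11170)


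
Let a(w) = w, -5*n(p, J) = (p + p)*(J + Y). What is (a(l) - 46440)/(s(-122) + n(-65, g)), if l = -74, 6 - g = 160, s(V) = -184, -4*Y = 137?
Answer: 93028/10157 ≈ 9.1590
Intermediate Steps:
Y = -137/4 (Y = -¼*137 = -137/4 ≈ -34.250)
g = -154 (g = 6 - 1*160 = 6 - 160 = -154)
n(p, J) = -2*p*(-137/4 + J)/5 (n(p, J) = -(p + p)*(J - 137/4)/5 = -2*p*(-137/4 + J)/5)
(a(l) - 46440)/(s(-122) + n(-65, g)) = (-74 - 46440)/(-184 + (⅒)*(-65)*(137 - 4*(-154))) = -46514/(-184 + (⅒)*(-65)*(137 + 616)) = -46514/(-184 + (⅒)*(-65)*753) = -46514/(-184 - 9789/2) = -46514/(-10157/2) = -46514*(-2/10157) = 93028/10157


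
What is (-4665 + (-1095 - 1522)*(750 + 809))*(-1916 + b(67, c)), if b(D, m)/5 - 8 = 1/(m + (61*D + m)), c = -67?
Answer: 30290433319464/3953 ≈ 7.6626e+9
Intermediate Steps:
b(D, m) = 40 + 5/(2*m + 61*D) (b(D, m) = 40 + 5/(m + (61*D + m)) = 40 + 5/(m + (m + 61*D)) = 40 + 5/(2*m + 61*D))
(-4665 + (-1095 - 1522)*(750 + 809))*(-1916 + b(67, c)) = (-4665 + (-1095 - 1522)*(750 + 809))*(-1916 + 5*(1 + 16*(-67) + 488*67)/(2*(-67) + 61*67)) = (-4665 - 2617*1559)*(-1916 + 5*(1 - 1072 + 32696)/(-134 + 4087)) = (-4665 - 4079903)*(-1916 + 5*31625/3953) = -4084568*(-1916 + 5*(1/3953)*31625) = -4084568*(-1916 + 158125/3953) = -4084568*(-7415823/3953) = 30290433319464/3953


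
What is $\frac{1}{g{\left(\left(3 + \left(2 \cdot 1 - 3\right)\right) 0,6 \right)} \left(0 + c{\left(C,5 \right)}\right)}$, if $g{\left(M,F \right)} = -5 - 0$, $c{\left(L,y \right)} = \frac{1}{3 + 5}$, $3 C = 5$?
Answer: $- \frac{8}{5} \approx -1.6$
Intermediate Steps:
$C = \frac{5}{3}$ ($C = \frac{1}{3} \cdot 5 = \frac{5}{3} \approx 1.6667$)
$c{\left(L,y \right)} = \frac{1}{8}$
$g{\left(M,F \right)} = -5$ ($g{\left(M,F \right)} = -5 + 0 = -5$)
$\frac{1}{g{\left(\left(3 + \left(2 \cdot 1 - 3\right)\right) 0,6 \right)} \left(0 + c{\left(C,5 \right)}\right)} = \frac{1}{\left(-5\right) \left(0 + \frac{1}{8}\right)} = \frac{1}{\left(-5\right) \frac{1}{8}} = \frac{1}{- \frac{5}{8}} = - \frac{8}{5}$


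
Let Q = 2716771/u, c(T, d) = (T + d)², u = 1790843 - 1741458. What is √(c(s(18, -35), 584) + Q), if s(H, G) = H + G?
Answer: 2*√196051672353215/49385 ≈ 567.05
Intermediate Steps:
s(H, G) = G + H
u = 49385
Q = 2716771/49385 ≈ 55.012
√(c(s(18, -35), 584) + Q) = √(((-35 + 18) + 584)² + 2716771/49385) = √((-17 + 584)² + 2716771/49385) = √(567² + 2716771/49385) = √(321489 + 2716771/49385) = √(15879451036/49385) = 2*√196051672353215/49385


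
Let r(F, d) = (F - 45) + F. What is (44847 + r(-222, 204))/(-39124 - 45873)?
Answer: -44358/84997 ≈ -0.52188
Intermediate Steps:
r(F, d) = -45 + 2*F (r(F, d) = (-45 + F) + F = -45 + 2*F)
(44847 + r(-222, 204))/(-39124 - 45873) = (44847 + (-45 + 2*(-222)))/(-39124 - 45873) = (44847 + (-45 - 444))/(-84997) = (44847 - 489)*(-1/84997) = 44358*(-1/84997) = -44358/84997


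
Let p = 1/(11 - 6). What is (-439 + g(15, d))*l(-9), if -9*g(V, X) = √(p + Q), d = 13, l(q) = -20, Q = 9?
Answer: 8780 + 4*√230/9 ≈ 8786.7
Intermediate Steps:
p = ⅕ (p = 1/5 = ⅕ ≈ 0.20000)
g(V, X) = -√230/45 (g(V, X) = -√(⅕ + 9)/9 = -√230/45)
(-439 + g(15, d))*l(-9) = (-439 - √230/45)*(-20) = 8780 + 4*√230/9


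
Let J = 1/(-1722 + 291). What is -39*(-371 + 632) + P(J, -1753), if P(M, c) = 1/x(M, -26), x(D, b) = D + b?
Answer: -378731484/37207 ≈ -10179.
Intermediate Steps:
J = -1/1431 (J = 1/(-1431) = -1/1431 ≈ -0.00069881)
P(M, c) = 1/(-26 + M) (P(M, c) = 1/(M - 26) = 1/(-26 + M))
-39*(-371 + 632) + P(J, -1753) = -39*(-371 + 632) + 1/(-26 - 1/1431) = -39*261 + 1/(-37207/1431) = -10179 - 1431/37207 = -378731484/37207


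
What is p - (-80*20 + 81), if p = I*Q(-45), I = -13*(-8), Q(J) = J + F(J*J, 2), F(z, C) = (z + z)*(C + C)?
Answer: 1681639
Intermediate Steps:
F(z, C) = 4*C*z (F(z, C) = (2*z)*(2*C) = 4*C*z)
Q(J) = J + 8*J**2 (Q(J) = J + 4*2*(J*J) = J + 4*2*J**2 = J + 8*J**2)
I = 104
p = 1680120 (p = 104*(-45*(1 + 8*(-45))) = 104*(-45*(1 - 360)) = 104*(-45*(-359)) = 104*16155 = 1680120)
p - (-80*20 + 81) = 1680120 - (-80*20 + 81) = 1680120 - (-1600 + 81) = 1680120 - 1*(-1519) = 1680120 + 1519 = 1681639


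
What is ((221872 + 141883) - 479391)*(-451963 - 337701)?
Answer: 91313586304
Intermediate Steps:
((221872 + 141883) - 479391)*(-451963 - 337701) = (363755 - 479391)*(-789664) = -115636*(-789664) = 91313586304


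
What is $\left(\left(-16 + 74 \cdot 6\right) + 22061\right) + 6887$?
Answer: $29376$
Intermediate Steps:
$\left(\left(-16 + 74 \cdot 6\right) + 22061\right) + 6887 = \left(\left(-16 + 444\right) + 22061\right) + 6887 = \left(428 + 22061\right) + 6887 = 22489 + 6887 = 29376$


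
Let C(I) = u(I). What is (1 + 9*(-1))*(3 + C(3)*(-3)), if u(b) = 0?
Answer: -24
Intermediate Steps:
C(I) = 0
(1 + 9*(-1))*(3 + C(3)*(-3)) = (1 + 9*(-1))*(3 + 0*(-3)) = (1 - 9)*(3 + 0) = -8*3 = -24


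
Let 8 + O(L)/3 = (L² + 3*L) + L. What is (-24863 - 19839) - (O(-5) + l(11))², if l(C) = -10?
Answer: -45063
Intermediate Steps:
O(L) = -24 + 3*L² + 12*L (O(L) = -24 + 3*((L² + 3*L) + L) = -24 + 3*(L² + 4*L) = -24 + (3*L² + 12*L) = -24 + 3*L² + 12*L)
(-24863 - 19839) - (O(-5) + l(11))² = (-24863 - 19839) - ((-24 + 3*(-5)² + 12*(-5)) - 10)² = -44702 - ((-24 + 3*25 - 60) - 10)² = -44702 - ((-24 + 75 - 60) - 10)² = -44702 - (-9 - 10)² = -44702 - 1*(-19)² = -44702 - 1*361 = -44702 - 361 = -45063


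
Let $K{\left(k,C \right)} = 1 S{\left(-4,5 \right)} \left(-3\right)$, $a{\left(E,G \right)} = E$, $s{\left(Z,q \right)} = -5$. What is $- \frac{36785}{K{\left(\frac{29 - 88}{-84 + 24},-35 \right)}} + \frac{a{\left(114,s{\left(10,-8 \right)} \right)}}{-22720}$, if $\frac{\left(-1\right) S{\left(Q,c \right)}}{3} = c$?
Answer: $- \frac{83576033}{102240} \approx -817.45$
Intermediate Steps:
$S{\left(Q,c \right)} = - 3 c$
$K{\left(k,C \right)} = 45$ ($K{\left(k,C \right)} = 1 \left(\left(-3\right) 5\right) \left(-3\right) = 1 \left(-15\right) \left(-3\right) = \left(-15\right) \left(-3\right) = 45$)
$- \frac{36785}{K{\left(\frac{29 - 88}{-84 + 24},-35 \right)}} + \frac{a{\left(114,s{\left(10,-8 \right)} \right)}}{-22720} = - \frac{36785}{45} + \frac{114}{-22720} = \left(-36785\right) \frac{1}{45} + 114 \left(- \frac{1}{22720}\right) = - \frac{7357}{9} - \frac{57}{11360} = - \frac{83576033}{102240}$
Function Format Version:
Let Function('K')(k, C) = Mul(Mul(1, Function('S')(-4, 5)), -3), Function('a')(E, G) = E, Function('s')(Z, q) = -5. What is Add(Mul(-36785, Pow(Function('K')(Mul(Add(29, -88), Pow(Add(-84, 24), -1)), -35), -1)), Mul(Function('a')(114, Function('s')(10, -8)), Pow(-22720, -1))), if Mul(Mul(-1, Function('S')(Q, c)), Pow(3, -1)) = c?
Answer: Rational(-83576033, 102240) ≈ -817.45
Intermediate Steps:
Function('S')(Q, c) = Mul(-3, c)
Function('K')(k, C) = 45 (Function('K')(k, C) = Mul(Mul(1, Mul(-3, 5)), -3) = Mul(Mul(1, -15), -3) = Mul(-15, -3) = 45)
Add(Mul(-36785, Pow(Function('K')(Mul(Add(29, -88), Pow(Add(-84, 24), -1)), -35), -1)), Mul(Function('a')(114, Function('s')(10, -8)), Pow(-22720, -1))) = Add(Mul(-36785, Pow(45, -1)), Mul(114, Pow(-22720, -1))) = Add(Mul(-36785, Rational(1, 45)), Mul(114, Rational(-1, 22720))) = Add(Rational(-7357, 9), Rational(-57, 11360)) = Rational(-83576033, 102240)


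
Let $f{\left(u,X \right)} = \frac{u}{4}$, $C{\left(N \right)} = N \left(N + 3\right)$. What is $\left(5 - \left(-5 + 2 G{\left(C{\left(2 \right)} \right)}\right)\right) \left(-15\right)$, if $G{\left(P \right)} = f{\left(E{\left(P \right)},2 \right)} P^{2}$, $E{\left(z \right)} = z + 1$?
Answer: $8100$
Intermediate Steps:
$E{\left(z \right)} = 1 + z$
$C{\left(N \right)} = N \left(3 + N\right)$
$f{\left(u,X \right)} = \frac{u}{4}$ ($f{\left(u,X \right)} = u \frac{1}{4} = \frac{u}{4}$)
$G{\left(P \right)} = P^{2} \left(\frac{1}{4} + \frac{P}{4}\right)$ ($G{\left(P \right)} = \frac{1 + P}{4} P^{2} = \left(\frac{1}{4} + \frac{P}{4}\right) P^{2} = P^{2} \left(\frac{1}{4} + \frac{P}{4}\right)$)
$\left(5 - \left(-5 + 2 G{\left(C{\left(2 \right)} \right)}\right)\right) \left(-15\right) = \left(5 + \left(- 2 \frac{\left(2 \left(3 + 2\right)\right)^{2} \left(1 + 2 \left(3 + 2\right)\right)}{4} + 5\right)\right) \left(-15\right) = \left(5 + \left(- 2 \frac{\left(2 \cdot 5\right)^{2} \left(1 + 2 \cdot 5\right)}{4} + 5\right)\right) \left(-15\right) = \left(5 + \left(- 2 \frac{10^{2} \left(1 + 10\right)}{4} + 5\right)\right) \left(-15\right) = \left(5 + \left(- 2 \cdot \frac{1}{4} \cdot 100 \cdot 11 + 5\right)\right) \left(-15\right) = \left(5 + \left(\left(-2\right) 275 + 5\right)\right) \left(-15\right) = \left(5 + \left(-550 + 5\right)\right) \left(-15\right) = \left(5 - 545\right) \left(-15\right) = \left(-540\right) \left(-15\right) = 8100$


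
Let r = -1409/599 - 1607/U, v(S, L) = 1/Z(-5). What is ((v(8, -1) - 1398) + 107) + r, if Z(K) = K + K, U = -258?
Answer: -497325263/386355 ≈ -1287.2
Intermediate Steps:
Z(K) = 2*K
v(S, L) = -⅒ (v(S, L) = 1/(2*(-5)) = 1/(-10) = -⅒)
r = 599071/154542 (r = -1409/599 - 1607/(-258) = -1409*1/599 - 1607*(-1/258) = -1409/599 + 1607/258 = 599071/154542 ≈ 3.8764)
((v(8, -1) - 1398) + 107) + r = ((-⅒ - 1398) + 107) + 599071/154542 = (-13981/10 + 107) + 599071/154542 = -12911/10 + 599071/154542 = -497325263/386355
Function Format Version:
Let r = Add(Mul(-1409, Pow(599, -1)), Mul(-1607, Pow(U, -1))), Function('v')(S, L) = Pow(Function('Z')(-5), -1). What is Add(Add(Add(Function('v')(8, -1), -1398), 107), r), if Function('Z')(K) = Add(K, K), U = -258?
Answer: Rational(-497325263, 386355) ≈ -1287.2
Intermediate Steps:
Function('Z')(K) = Mul(2, K)
Function('v')(S, L) = Rational(-1, 10) (Function('v')(S, L) = Pow(Mul(2, -5), -1) = Pow(-10, -1) = Rational(-1, 10))
r = Rational(599071, 154542) (r = Add(Mul(-1409, Pow(599, -1)), Mul(-1607, Pow(-258, -1))) = Add(Mul(-1409, Rational(1, 599)), Mul(-1607, Rational(-1, 258))) = Add(Rational(-1409, 599), Rational(1607, 258)) = Rational(599071, 154542) ≈ 3.8764)
Add(Add(Add(Function('v')(8, -1), -1398), 107), r) = Add(Add(Add(Rational(-1, 10), -1398), 107), Rational(599071, 154542)) = Add(Add(Rational(-13981, 10), 107), Rational(599071, 154542)) = Add(Rational(-12911, 10), Rational(599071, 154542)) = Rational(-497325263, 386355)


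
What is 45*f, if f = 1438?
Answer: 64710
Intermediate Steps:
45*f = 45*1438 = 64710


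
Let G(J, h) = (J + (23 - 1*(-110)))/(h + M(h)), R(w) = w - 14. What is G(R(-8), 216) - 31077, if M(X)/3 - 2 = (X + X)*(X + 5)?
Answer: -2969283005/95546 ≈ -31077.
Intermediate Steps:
M(X) = 6 + 6*X*(5 + X) (M(X) = 6 + 3*((X + X)*(X + 5)) = 6 + 3*((2*X)*(5 + X)) = 6 + 3*(2*X*(5 + X)) = 6 + 6*X*(5 + X))
R(w) = -14 + w
G(J, h) = (133 + J)/(6 + 6*h² + 31*h) (G(J, h) = (J + (23 - 1*(-110)))/(h + (6 + 6*h² + 30*h)) = (J + (23 + 110))/(6 + 6*h² + 31*h) = (J + 133)/(6 + 6*h² + 31*h) = (133 + J)/(6 + 6*h² + 31*h))
G(R(-8), 216) - 31077 = (133 + (-14 - 8))/(6 + 6*216² + 31*216) - 31077 = (133 - 22)/(6 + 6*46656 + 6696) - 31077 = 111/(6 + 279936 + 6696) - 31077 = 111/286638 - 31077 = (1/286638)*111 - 31077 = 37/95546 - 31077 = -2969283005/95546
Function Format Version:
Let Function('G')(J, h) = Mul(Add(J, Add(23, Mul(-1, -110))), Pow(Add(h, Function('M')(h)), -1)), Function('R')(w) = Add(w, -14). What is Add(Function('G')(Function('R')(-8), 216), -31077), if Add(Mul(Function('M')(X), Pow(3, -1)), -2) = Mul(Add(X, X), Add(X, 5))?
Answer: Rational(-2969283005, 95546) ≈ -31077.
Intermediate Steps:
Function('M')(X) = Add(6, Mul(6, X, Add(5, X))) (Function('M')(X) = Add(6, Mul(3, Mul(Add(X, X), Add(X, 5)))) = Add(6, Mul(3, Mul(Mul(2, X), Add(5, X)))) = Add(6, Mul(3, Mul(2, X, Add(5, X)))) = Add(6, Mul(6, X, Add(5, X))))
Function('R')(w) = Add(-14, w)
Function('G')(J, h) = Mul(Pow(Add(6, Mul(6, Pow(h, 2)), Mul(31, h)), -1), Add(133, J)) (Function('G')(J, h) = Mul(Add(J, Add(23, Mul(-1, -110))), Pow(Add(h, Add(6, Mul(6, Pow(h, 2)), Mul(30, h))), -1)) = Mul(Add(J, Add(23, 110)), Pow(Add(6, Mul(6, Pow(h, 2)), Mul(31, h)), -1)) = Mul(Add(J, 133), Pow(Add(6, Mul(6, Pow(h, 2)), Mul(31, h)), -1)) = Mul(Add(133, J), Pow(Add(6, Mul(6, Pow(h, 2)), Mul(31, h)), -1)) = Mul(Pow(Add(6, Mul(6, Pow(h, 2)), Mul(31, h)), -1), Add(133, J)))
Add(Function('G')(Function('R')(-8), 216), -31077) = Add(Mul(Pow(Add(6, Mul(6, Pow(216, 2)), Mul(31, 216)), -1), Add(133, Add(-14, -8))), -31077) = Add(Mul(Pow(Add(6, Mul(6, 46656), 6696), -1), Add(133, -22)), -31077) = Add(Mul(Pow(Add(6, 279936, 6696), -1), 111), -31077) = Add(Mul(Pow(286638, -1), 111), -31077) = Add(Mul(Rational(1, 286638), 111), -31077) = Add(Rational(37, 95546), -31077) = Rational(-2969283005, 95546)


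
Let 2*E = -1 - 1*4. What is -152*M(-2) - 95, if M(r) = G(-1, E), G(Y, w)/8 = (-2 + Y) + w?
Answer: 6593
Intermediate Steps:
E = -5/2 (E = (-1 - 1*4)/2 = (-1 - 4)/2 = (½)*(-5) = -5/2 ≈ -2.5000)
G(Y, w) = -16 + 8*Y + 8*w (G(Y, w) = 8*((-2 + Y) + w) = 8*(-2 + Y + w) = -16 + 8*Y + 8*w)
M(r) = -44 (M(r) = -16 + 8*(-1) + 8*(-5/2) = -16 - 8 - 20 = -44)
-152*M(-2) - 95 = -152*(-44) - 95 = 6688 - 95 = 6593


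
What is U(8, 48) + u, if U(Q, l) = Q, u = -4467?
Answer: -4459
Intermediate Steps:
U(8, 48) + u = 8 - 4467 = -4459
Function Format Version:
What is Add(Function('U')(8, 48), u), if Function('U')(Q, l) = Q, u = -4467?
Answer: -4459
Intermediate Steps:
Add(Function('U')(8, 48), u) = Add(8, -4467) = -4459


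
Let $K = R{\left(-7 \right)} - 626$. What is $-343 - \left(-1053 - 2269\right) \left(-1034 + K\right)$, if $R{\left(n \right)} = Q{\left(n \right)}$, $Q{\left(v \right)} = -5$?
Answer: $-5531473$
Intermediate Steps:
$R{\left(n \right)} = -5$
$K = -631$ ($K = -5 - 626 = -631$)
$-343 - \left(-1053 - 2269\right) \left(-1034 + K\right) = -343 - \left(-1053 - 2269\right) \left(-1034 - 631\right) = -343 - \left(-3322\right) \left(-1665\right) = -343 - 5531130 = -5531473$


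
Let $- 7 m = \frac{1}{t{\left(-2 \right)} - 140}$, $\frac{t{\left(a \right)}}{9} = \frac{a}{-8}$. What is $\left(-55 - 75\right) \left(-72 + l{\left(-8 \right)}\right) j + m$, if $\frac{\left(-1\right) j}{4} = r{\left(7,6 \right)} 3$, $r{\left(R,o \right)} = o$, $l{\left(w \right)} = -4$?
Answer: $- \frac{2743715516}{3857} \approx -7.1136 \cdot 10^{5}$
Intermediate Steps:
$t{\left(a \right)} = - \frac{9 a}{8}$ ($t{\left(a \right)} = 9 \frac{a}{-8} = 9 a \left(- \frac{1}{8}\right) = 9 \left(- \frac{a}{8}\right) = - \frac{9 a}{8}$)
$j = -72$ ($j = - 4 \cdot 6 \cdot 3 = \left(-4\right) 18 = -72$)
$m = \frac{4}{3857}$ ($m = - \frac{1}{7 \left(\left(- \frac{9}{8}\right) \left(-2\right) - 140\right)} = - \frac{1}{7 \left(\frac{9}{4} - 140\right)} = - \frac{1}{7 \left(- \frac{551}{4}\right)} = \left(- \frac{1}{7}\right) \left(- \frac{4}{551}\right) = \frac{4}{3857} \approx 0.0010371$)
$\left(-55 - 75\right) \left(-72 + l{\left(-8 \right)}\right) j + m = \left(-55 - 75\right) \left(-72 - 4\right) \left(-72\right) + \frac{4}{3857} = \left(-130\right) \left(-76\right) \left(-72\right) + \frac{4}{3857} = 9880 \left(-72\right) + \frac{4}{3857} = -711360 + \frac{4}{3857} = - \frac{2743715516}{3857}$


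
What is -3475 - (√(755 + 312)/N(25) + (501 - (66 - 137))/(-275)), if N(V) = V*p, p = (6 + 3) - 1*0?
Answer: -86823/25 - √1067/225 ≈ -3473.1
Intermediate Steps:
p = 9 (p = 9 + 0 = 9)
N(V) = 9*V (N(V) = V*9 = 9*V)
-3475 - (√(755 + 312)/N(25) + (501 - (66 - 137))/(-275)) = -3475 - (√(755 + 312)/((9*25)) + (501 - (66 - 137))/(-275)) = -3475 - (√1067/225 + (501 - 1*(-71))*(-1/275)) = -3475 - (√1067*(1/225) + (501 + 71)*(-1/275)) = -3475 - (√1067/225 + 572*(-1/275)) = -3475 - (√1067/225 - 52/25) = -3475 - (-52/25 + √1067/225) = -3475 + (52/25 - √1067/225) = -86823/25 - √1067/225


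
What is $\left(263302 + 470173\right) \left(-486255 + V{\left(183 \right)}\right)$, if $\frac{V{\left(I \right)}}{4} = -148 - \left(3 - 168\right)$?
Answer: $-356606009825$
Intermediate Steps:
$V{\left(I \right)} = 68$ ($V{\left(I \right)} = 4 \left(-148 - \left(3 - 168\right)\right) = 4 \left(-148 - -165\right) = 4 \left(-148 + 165\right) = 4 \cdot 17 = 68$)
$\left(263302 + 470173\right) \left(-486255 + V{\left(183 \right)}\right) = \left(263302 + 470173\right) \left(-486255 + 68\right) = 733475 \left(-486187\right) = -356606009825$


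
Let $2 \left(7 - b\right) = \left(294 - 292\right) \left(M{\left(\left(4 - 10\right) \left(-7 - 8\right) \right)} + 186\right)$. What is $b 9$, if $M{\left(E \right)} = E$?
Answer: $-2421$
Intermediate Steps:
$b = -269$ ($b = 7 - \frac{\left(294 - 292\right) \left(\left(4 - 10\right) \left(-7 - 8\right) + 186\right)}{2} = 7 - \frac{2 \left(\left(-6\right) \left(-15\right) + 186\right)}{2} = 7 - \frac{2 \left(90 + 186\right)}{2} = 7 - \frac{2 \cdot 276}{2} = 7 - 276 = -269$)
$b 9 = \left(-269\right) 9 = -2421$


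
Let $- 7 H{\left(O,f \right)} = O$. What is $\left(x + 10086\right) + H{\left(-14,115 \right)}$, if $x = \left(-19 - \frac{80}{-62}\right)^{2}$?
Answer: $\frac{9995969}{961} \approx 10402.0$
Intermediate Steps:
$H{\left(O,f \right)} = - \frac{O}{7}$
$x = \frac{301401}{961}$ ($x = \left(-19 - - \frac{40}{31}\right)^{2} = \left(-19 + \frac{40}{31}\right)^{2} = \left(- \frac{549}{31}\right)^{2} = \frac{301401}{961} \approx 313.63$)
$\left(x + 10086\right) + H{\left(-14,115 \right)} = \left(\frac{301401}{961} + 10086\right) - -2 = \frac{9994047}{961} + 2 = \frac{9995969}{961}$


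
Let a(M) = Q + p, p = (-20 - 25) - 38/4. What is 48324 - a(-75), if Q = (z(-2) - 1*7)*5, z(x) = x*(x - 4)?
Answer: 96707/2 ≈ 48354.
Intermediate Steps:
p = -109/2 (p = -45 - 38*¼ = -45 - 19/2 = -109/2 ≈ -54.500)
z(x) = x*(-4 + x)
Q = 25 (Q = (-2*(-4 - 2) - 1*7)*5 = (-2*(-6) - 7)*5 = (12 - 7)*5 = 5*5 = 25)
a(M) = -59/2 (a(M) = 25 - 109/2 = -59/2)
48324 - a(-75) = 48324 - 1*(-59/2) = 48324 + 59/2 = 96707/2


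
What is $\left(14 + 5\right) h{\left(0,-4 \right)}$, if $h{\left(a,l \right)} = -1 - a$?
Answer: $-19$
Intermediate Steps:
$\left(14 + 5\right) h{\left(0,-4 \right)} = \left(14 + 5\right) \left(-1 - 0\right) = 19 \left(-1 + 0\right) = 19 \left(-1\right) = -19$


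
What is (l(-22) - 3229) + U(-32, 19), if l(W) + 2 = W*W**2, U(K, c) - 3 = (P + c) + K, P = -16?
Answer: -13905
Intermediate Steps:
U(K, c) = -13 + K + c (U(K, c) = 3 + ((-16 + c) + K) = 3 + (-16 + K + c) = -13 + K + c)
l(W) = -2 + W**3 (l(W) = -2 + W*W**2 = -2 + W**3)
(l(-22) - 3229) + U(-32, 19) = ((-2 + (-22)**3) - 3229) + (-13 - 32 + 19) = ((-2 - 10648) - 3229) - 26 = (-10650 - 3229) - 26 = -13879 - 26 = -13905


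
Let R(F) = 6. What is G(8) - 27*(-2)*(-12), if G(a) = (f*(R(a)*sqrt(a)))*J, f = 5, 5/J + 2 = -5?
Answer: -648 - 300*sqrt(2)/7 ≈ -708.61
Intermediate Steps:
J = -5/7 (J = 5/(-2 - 5) = 5/(-7) = 5*(-1/7) = -5/7 ≈ -0.71429)
G(a) = -150*sqrt(a)/7 (G(a) = (5*(6*sqrt(a)))*(-5/7) = (30*sqrt(a))*(-5/7) = -150*sqrt(a)/7)
G(8) - 27*(-2)*(-12) = -300*sqrt(2)/7 - 27*(-2)*(-12) = -300*sqrt(2)/7 + 54*(-12) = -300*sqrt(2)/7 - 648 = -648 - 300*sqrt(2)/7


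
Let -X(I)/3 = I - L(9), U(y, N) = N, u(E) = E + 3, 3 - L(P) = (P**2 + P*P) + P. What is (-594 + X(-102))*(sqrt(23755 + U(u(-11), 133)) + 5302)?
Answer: -4199184 - 3168*sqrt(1493) ≈ -4.3216e+6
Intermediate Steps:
L(P) = 3 - P - 2*P**2 (L(P) = 3 - ((P**2 + P*P) + P) = 3 - ((P**2 + P**2) + P) = 3 - (2*P**2 + P) = 3 - (P + 2*P**2) = 3 + (-P - 2*P**2) = 3 - P - 2*P**2)
u(E) = 3 + E
X(I) = -504 - 3*I (X(I) = -3*(I - (3 - 1*9 - 2*9**2)) = -3*(I - (3 - 9 - 2*81)) = -3*(I - (3 - 9 - 162)) = -3*(I - 1*(-168)) = -3*(I + 168) = -3*(168 + I) = -504 - 3*I)
(-594 + X(-102))*(sqrt(23755 + U(u(-11), 133)) + 5302) = (-594 + (-504 - 3*(-102)))*(sqrt(23755 + 133) + 5302) = (-594 + (-504 + 306))*(sqrt(23888) + 5302) = (-594 - 198)*(4*sqrt(1493) + 5302) = -792*(5302 + 4*sqrt(1493)) = -4199184 - 3168*sqrt(1493)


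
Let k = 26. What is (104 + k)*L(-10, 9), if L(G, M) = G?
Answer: -1300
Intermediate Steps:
(104 + k)*L(-10, 9) = (104 + 26)*(-10) = 130*(-10) = -1300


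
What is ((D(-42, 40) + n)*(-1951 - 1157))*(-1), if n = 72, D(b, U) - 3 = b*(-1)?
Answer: 363636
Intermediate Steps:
D(b, U) = 3 - b (D(b, U) = 3 + b*(-1) = 3 - b)
((D(-42, 40) + n)*(-1951 - 1157))*(-1) = (((3 - 1*(-42)) + 72)*(-1951 - 1157))*(-1) = (((3 + 42) + 72)*(-3108))*(-1) = ((45 + 72)*(-3108))*(-1) = (117*(-3108))*(-1) = -363636*(-1) = 363636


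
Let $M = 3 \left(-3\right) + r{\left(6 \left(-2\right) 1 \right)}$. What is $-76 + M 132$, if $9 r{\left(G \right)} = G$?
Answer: $-1440$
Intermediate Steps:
$r{\left(G \right)} = \frac{G}{9}$
$M = - \frac{31}{3}$ ($M = 3 \left(-3\right) + \frac{6 \left(-2\right) 1}{9} = -9 + \frac{\left(-12\right) 1}{9} = -9 + \frac{1}{9} \left(-12\right) = -9 - \frac{4}{3} = - \frac{31}{3} \approx -10.333$)
$-76 + M 132 = -76 - 1364 = -1440$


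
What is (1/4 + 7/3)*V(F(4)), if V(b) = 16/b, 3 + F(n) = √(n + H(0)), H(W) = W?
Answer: -124/3 ≈ -41.333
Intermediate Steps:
F(n) = -3 + √n (F(n) = -3 + √(n + 0) = -3 + √n)
(1/4 + 7/3)*V(F(4)) = (1/4 + 7/3)*(16/(-3 + √4)) = (1*(¼) + 7*(⅓))*(16/(-3 + 2)) = (¼ + 7/3)*(16/(-1)) = 31*(16*(-1))/12 = (31/12)*(-16) = -124/3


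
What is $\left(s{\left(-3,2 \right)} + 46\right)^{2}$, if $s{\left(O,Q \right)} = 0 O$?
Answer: $2116$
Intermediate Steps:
$s{\left(O,Q \right)} = 0$
$\left(s{\left(-3,2 \right)} + 46\right)^{2} = \left(0 + 46\right)^{2} = 46^{2} = 2116$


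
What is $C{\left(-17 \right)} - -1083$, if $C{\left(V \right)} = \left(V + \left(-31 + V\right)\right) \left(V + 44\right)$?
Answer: $-672$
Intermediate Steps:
$C{\left(V \right)} = \left(-31 + 2 V\right) \left(44 + V\right)$
$C{\left(-17 \right)} - -1083 = \left(-1364 + 2 \left(-17\right)^{2} + 57 \left(-17\right)\right) - -1083 = \left(-1364 + 2 \cdot 289 - 969\right) + 1083 = \left(-1364 + 578 - 969\right) + 1083 = -1755 + 1083 = -672$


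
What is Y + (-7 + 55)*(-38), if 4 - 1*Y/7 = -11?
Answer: -1719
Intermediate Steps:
Y = 105 (Y = 28 - 7*(-11) = 28 + 77 = 105)
Y + (-7 + 55)*(-38) = 105 + (-7 + 55)*(-38) = 105 + 48*(-38) = 105 - 1824 = -1719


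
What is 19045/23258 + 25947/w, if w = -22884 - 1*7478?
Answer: -6307759/176539849 ≈ -0.035730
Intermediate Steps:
w = -30362 (w = -22884 - 7478 = -30362)
19045/23258 + 25947/w = 19045/23258 + 25947/(-30362) = 19045*(1/23258) + 25947*(-1/30362) = 19045/23258 - 25947/30362 = -6307759/176539849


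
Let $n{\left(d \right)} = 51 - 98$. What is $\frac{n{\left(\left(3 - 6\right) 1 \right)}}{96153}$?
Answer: $- \frac{47}{96153} \approx -0.0004888$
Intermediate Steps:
$n{\left(d \right)} = -47$
$\frac{n{\left(\left(3 - 6\right) 1 \right)}}{96153} = - \frac{47}{96153}$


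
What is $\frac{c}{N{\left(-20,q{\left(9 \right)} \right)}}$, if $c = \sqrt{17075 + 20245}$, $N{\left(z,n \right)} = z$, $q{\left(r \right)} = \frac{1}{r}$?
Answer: $- \frac{\sqrt{9330}}{10} \approx -9.6592$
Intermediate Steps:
$c = 2 \sqrt{9330}$ ($c = \sqrt{37320} = 2 \sqrt{9330} \approx 193.18$)
$\frac{c}{N{\left(-20,q{\left(9 \right)} \right)}} = \frac{2 \sqrt{9330}}{-20} = 2 \sqrt{9330} \left(- \frac{1}{20}\right) = - \frac{\sqrt{9330}}{10}$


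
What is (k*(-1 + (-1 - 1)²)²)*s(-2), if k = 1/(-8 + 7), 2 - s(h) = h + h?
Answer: -54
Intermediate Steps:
s(h) = 2 - 2*h (s(h) = 2 - (h + h) = 2 - 2*h)
k = -1 (k = 1/(-1) = -1)
(k*(-1 + (-1 - 1)²)²)*s(-2) = (-(-1 + (-1 - 1)²)²)*(2 - 2*(-2)) = (-(-1 + (-2)²)²)*(2 + 4) = -(-1 + 4)²*6 = -1*3²*6 = -1*9*6 = -9*6 = -54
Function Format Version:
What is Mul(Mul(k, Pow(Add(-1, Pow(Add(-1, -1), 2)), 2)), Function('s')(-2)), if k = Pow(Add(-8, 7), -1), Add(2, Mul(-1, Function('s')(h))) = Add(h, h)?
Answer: -54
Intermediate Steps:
Function('s')(h) = Add(2, Mul(-2, h)) (Function('s')(h) = Add(2, Mul(-1, Add(h, h))) = Add(2, Mul(-1, Mul(2, h))) = Add(2, Mul(-2, h)))
k = -1 (k = Pow(-1, -1) = -1)
Mul(Mul(k, Pow(Add(-1, Pow(Add(-1, -1), 2)), 2)), Function('s')(-2)) = Mul(Mul(-1, Pow(Add(-1, Pow(Add(-1, -1), 2)), 2)), Add(2, Mul(-2, -2))) = Mul(Mul(-1, Pow(Add(-1, Pow(-2, 2)), 2)), Add(2, 4)) = Mul(Mul(-1, Pow(Add(-1, 4), 2)), 6) = Mul(Mul(-1, Pow(3, 2)), 6) = Mul(Mul(-1, 9), 6) = Mul(-9, 6) = -54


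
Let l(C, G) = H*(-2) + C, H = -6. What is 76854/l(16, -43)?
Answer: 38427/14 ≈ 2744.8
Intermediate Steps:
l(C, G) = 12 + C (l(C, G) = -6*(-2) + C = 12 + C)
76854/l(16, -43) = 76854/(12 + 16) = 76854/28 = 76854*(1/28) = 38427/14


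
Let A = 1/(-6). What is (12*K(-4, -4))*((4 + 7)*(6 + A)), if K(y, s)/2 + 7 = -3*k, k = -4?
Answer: 7700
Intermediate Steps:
A = -⅙ ≈ -0.16667
K(y, s) = 10 (K(y, s) = -14 + 2*(-3*(-4)) = -14 + 2*12 = -14 + 24 = 10)
(12*K(-4, -4))*((4 + 7)*(6 + A)) = (12*10)*((4 + 7)*(6 - ⅙)) = 120*(11*(35/6)) = 120*(385/6) = 7700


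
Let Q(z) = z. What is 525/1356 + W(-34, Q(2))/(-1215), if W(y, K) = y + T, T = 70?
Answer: 21817/61020 ≈ 0.35754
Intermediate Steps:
W(y, K) = 70 + y (W(y, K) = y + 70 = 70 + y)
525/1356 + W(-34, Q(2))/(-1215) = 525/1356 + (70 - 34)/(-1215) = 525*(1/1356) + 36*(-1/1215) = 175/452 - 4/135 = 21817/61020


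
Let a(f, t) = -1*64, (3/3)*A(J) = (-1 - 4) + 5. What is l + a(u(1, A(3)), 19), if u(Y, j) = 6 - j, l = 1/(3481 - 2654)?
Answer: -52927/827 ≈ -63.999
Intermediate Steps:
l = 1/827 ≈ 0.0012092
A(J) = 0 (A(J) = (-1 - 4) + 5 = -5 + 5 = 0)
a(f, t) = -64
l + a(u(1, A(3)), 19) = 1/827 - 64 = -52927/827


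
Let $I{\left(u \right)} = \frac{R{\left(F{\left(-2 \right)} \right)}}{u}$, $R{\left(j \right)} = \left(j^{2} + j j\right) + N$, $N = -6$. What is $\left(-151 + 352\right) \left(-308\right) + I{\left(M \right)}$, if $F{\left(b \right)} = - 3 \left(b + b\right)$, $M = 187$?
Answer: $- \frac{11576514}{187} \approx -61907.0$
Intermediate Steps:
$F{\left(b \right)} = - 6 b$ ($F{\left(b \right)} = - 3 \cdot 2 b = - 6 b$)
$R{\left(j \right)} = -6 + 2 j^{2}$ ($R{\left(j \right)} = \left(j^{2} + j j\right) - 6 = \left(j^{2} + j^{2}\right) - 6 = 2 j^{2} - 6 = -6 + 2 j^{2}$)
$I{\left(u \right)} = \frac{282}{u}$ ($I{\left(u \right)} = \frac{-6 + 2 \left(\left(-6\right) \left(-2\right)\right)^{2}}{u} = \frac{-6 + 2 \cdot 12^{2}}{u} = \frac{-6 + 2 \cdot 144}{u} = \frac{-6 + 288}{u} = \frac{282}{u}$)
$\left(-151 + 352\right) \left(-308\right) + I{\left(M \right)} = \left(-151 + 352\right) \left(-308\right) + \frac{282}{187} = 201 \left(-308\right) + 282 \cdot \frac{1}{187} = -61908 + \frac{282}{187} = - \frac{11576514}{187}$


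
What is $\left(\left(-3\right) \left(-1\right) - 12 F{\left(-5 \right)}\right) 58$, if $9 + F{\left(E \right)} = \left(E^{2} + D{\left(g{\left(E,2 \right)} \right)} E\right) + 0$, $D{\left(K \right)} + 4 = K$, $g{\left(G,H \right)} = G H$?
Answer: $-59682$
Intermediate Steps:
$D{\left(K \right)} = -4 + K$
$F{\left(E \right)} = -9 + E^{2} + E \left(-4 + 2 E\right)$ ($F{\left(E \right)} = -9 + \left(\left(E^{2} + \left(-4 + E 2\right) E\right) + 0\right) = -9 + \left(\left(E^{2} + \left(-4 + 2 E\right) E\right) + 0\right) = -9 + \left(\left(E^{2} + E \left(-4 + 2 E\right)\right) + 0\right) = -9 + \left(E^{2} + E \left(-4 + 2 E\right)\right) = -9 + E^{2} + E \left(-4 + 2 E\right)$)
$\left(\left(-3\right) \left(-1\right) - 12 F{\left(-5 \right)}\right) 58 = \left(\left(-3\right) \left(-1\right) - 12 \left(-9 - -20 + 3 \left(-5\right)^{2}\right)\right) 58 = \left(3 - 12 \left(-9 + 20 + 3 \cdot 25\right)\right) 58 = \left(3 - 12 \left(-9 + 20 + 75\right)\right) 58 = \left(3 - 1032\right) 58 = \left(-1029\right) 58 = -59682$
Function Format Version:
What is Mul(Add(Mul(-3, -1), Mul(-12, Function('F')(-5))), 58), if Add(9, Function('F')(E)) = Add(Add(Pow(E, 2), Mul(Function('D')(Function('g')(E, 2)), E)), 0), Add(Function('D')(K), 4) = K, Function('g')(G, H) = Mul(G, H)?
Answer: -59682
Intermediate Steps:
Function('D')(K) = Add(-4, K)
Function('F')(E) = Add(-9, Pow(E, 2), Mul(E, Add(-4, Mul(2, E)))) (Function('F')(E) = Add(-9, Add(Add(Pow(E, 2), Mul(Add(-4, Mul(E, 2)), E)), 0)) = Add(-9, Add(Add(Pow(E, 2), Mul(Add(-4, Mul(2, E)), E)), 0)) = Add(-9, Add(Add(Pow(E, 2), Mul(E, Add(-4, Mul(2, E)))), 0)) = Add(-9, Add(Pow(E, 2), Mul(E, Add(-4, Mul(2, E))))) = Add(-9, Pow(E, 2), Mul(E, Add(-4, Mul(2, E)))))
Mul(Add(Mul(-3, -1), Mul(-12, Function('F')(-5))), 58) = Mul(Add(Mul(-3, -1), Mul(-12, Add(-9, Mul(-4, -5), Mul(3, Pow(-5, 2))))), 58) = Mul(Add(3, Mul(-12, Add(-9, 20, Mul(3, 25)))), 58) = Mul(Add(3, Mul(-12, Add(-9, 20, 75))), 58) = Mul(Add(3, Mul(-12, 86)), 58) = Mul(Add(3, -1032), 58) = Mul(-1029, 58) = -59682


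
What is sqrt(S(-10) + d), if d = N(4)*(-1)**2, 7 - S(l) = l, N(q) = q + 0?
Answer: sqrt(21) ≈ 4.5826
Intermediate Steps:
N(q) = q
S(l) = 7 - l
d = 4 (d = 4*(-1)**2 = 4*1 = 4)
sqrt(S(-10) + d) = sqrt((7 - 1*(-10)) + 4) = sqrt((7 + 10) + 4) = sqrt(17 + 4) = sqrt(21)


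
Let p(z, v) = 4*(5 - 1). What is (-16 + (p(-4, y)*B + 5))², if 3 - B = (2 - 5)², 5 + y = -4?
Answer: 11449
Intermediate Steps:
y = -9 (y = -5 - 4 = -9)
p(z, v) = 16 (p(z, v) = 4*4 = 16)
B = -6 (B = 3 - (2 - 5)² = 3 - 1*(-3)² = 3 - 1*9 = 3 - 9 = -6)
(-16 + (p(-4, y)*B + 5))² = (-16 + (16*(-6) + 5))² = (-16 + (-96 + 5))² = (-16 - 91)² = (-107)² = 11449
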